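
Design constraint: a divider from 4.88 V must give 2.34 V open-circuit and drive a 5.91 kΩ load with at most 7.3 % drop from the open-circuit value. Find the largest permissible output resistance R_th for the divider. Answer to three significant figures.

Loading drop = R_th/(R_th + R_L) ≤ 0.0730, so R_th ≤ R_L · ε/(1−ε) = 5.91 kΩ × 0.0730/0.9270 = 465 Ω.
(Any R1, R2 with R2/(R1+R2) = 0.480 and R1‖R2 ≤ 465 Ω will meet the spec.)

R_th ≤ 465 Ω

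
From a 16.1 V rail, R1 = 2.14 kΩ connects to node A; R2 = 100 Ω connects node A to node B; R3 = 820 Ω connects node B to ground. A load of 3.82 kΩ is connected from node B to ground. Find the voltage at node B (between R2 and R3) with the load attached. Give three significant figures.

At node B, R3 is in parallel with the load: R3‖R_L = 675.1 Ω.
Below node A the resistance is R2 + (R3‖R_L) = 775.1 Ω, so V_A = 16.1 × 775.1/2915 = 4.281 V.
Then V_B = V_A × (R3‖R_L)/(R2 + R3‖R_L) = 4.281 × 675.1/775.1 = 3.73 V.

V ≈ 3.73 V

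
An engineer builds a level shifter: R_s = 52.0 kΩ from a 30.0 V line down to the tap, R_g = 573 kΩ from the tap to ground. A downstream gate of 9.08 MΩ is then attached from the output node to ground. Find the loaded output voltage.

V_out ≈ 27.4 V

The load sits in parallel with R_g: R_g‖R_L = (573 × 9080) / (573 + 9080) = 539.0 kΩ.
V_out = 30.0 × 539.0 / (52.0 + 539.0) = 30.0 × 539.0/591.0 = 27.4 V.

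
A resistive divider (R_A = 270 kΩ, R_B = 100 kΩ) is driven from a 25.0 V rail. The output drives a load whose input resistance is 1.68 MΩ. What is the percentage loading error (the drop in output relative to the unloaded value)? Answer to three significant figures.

The divider's output (Thévenin) resistance is R_A‖R_B = 72.97 kΩ.
Fractional drop under load = R_th/(R_th + R_L) = 72.97 / (72.97 + 1680) = 0.04163.
So the output falls by 4.16 %.

4.16 %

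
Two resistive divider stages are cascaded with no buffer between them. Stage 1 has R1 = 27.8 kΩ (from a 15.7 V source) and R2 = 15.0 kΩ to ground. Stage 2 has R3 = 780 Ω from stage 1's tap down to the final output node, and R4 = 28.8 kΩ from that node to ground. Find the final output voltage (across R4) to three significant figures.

Stage 2 presents R3+R4 = 29580 Ω as a load on stage 1's tap.
Stage 1's lower leg becomes R2‖(R3+R4) = 9953 Ω, so V_mid = 15.7 × 9953/37750 = 4.139 V.
Stage 2 is itself unloaded: V_out = V_mid × R4/(R3+R4) = 4.139 × 28800/29580 = 4.03 V.

V_out ≈ 4.03 V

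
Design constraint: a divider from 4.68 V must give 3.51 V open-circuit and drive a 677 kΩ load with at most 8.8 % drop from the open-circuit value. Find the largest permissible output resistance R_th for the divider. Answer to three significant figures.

R_th ≤ 65.3 kΩ

Loading drop = R_th/(R_th + R_L) ≤ 0.0880, so R_th ≤ R_L · ε/(1−ε) = 677 kΩ × 0.0880/0.9120 = 65.3 kΩ.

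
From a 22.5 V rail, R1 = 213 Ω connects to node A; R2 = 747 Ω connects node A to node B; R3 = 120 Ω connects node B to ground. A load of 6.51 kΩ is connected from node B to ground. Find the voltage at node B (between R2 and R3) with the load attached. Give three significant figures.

V ≈ 2.46 V

At node B, R3 is in parallel with the load: R3‖R_L = 117.8 Ω.
Below node A the resistance is R2 + (R3‖R_L) = 864.8 Ω, so V_A = 22.5 × 864.8/1078 = 18.05 V.
Then V_B = V_A × (R3‖R_L)/(R2 + R3‖R_L) = 18.05 × 117.8/864.8 = 2.46 V.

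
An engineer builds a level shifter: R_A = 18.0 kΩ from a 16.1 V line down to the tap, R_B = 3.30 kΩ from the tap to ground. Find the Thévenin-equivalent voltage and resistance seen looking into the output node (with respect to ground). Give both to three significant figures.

V_th = 2.49 V, R_th = 2.79 kΩ

V_th is the open-circuit tap voltage: 16.1 × 3.30/(18.0 + 3.30) = 2.49 V.
With the supply zeroed, R_A and R_B appear in parallel from the tap: R_th = R_A‖R_B = (18.0 × 3.30)/21.30 = 2.79 kΩ.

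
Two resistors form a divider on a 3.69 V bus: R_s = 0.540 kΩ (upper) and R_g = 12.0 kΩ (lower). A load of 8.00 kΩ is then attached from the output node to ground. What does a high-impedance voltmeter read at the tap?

The load sits in parallel with R_g: R_g‖R_L = (12000 × 8000) / (12000 + 8000) = 4800 Ω.
V_out = 3.69 × 4800 / (540 + 4800) = 3.69 × 4800/5340 = 3.32 V.

V_out ≈ 3.32 V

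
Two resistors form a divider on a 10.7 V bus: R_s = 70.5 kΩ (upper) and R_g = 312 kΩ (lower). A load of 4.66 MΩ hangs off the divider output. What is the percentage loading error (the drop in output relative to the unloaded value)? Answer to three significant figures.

The divider's output (Thévenin) resistance is R_s‖R_g = 57.51 kΩ.
Fractional drop under load = R_th/(R_th + R_L) = 57.51 / (57.51 + 4660) = 0.01219.
So the output falls by 1.22 %.

1.22 %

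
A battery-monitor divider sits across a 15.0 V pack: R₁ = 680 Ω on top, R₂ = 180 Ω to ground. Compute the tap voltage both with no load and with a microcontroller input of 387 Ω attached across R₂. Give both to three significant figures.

Unloaded: 3.14 V; loaded: 2.30 V

Open-circuit: V = 15.0 × 180/(680 + 180) = 3.14 V.
With the load, R₂ becomes R₂‖R_L = 122.9 Ω, so V = 15.0 × 122.9/802.9 = 2.30 V.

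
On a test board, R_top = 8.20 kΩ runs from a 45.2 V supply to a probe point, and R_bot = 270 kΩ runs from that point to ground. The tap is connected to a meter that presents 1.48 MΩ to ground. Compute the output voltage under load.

V_out ≈ 43.6 V

The load sits in parallel with R_bot: R_bot‖R_L = (270 × 1480) / (270 + 1480) = 228.3 kΩ.
V_out = 45.2 × 228.3 / (8.20 + 228.3) = 45.2 × 228.3/236.5 = 43.6 V.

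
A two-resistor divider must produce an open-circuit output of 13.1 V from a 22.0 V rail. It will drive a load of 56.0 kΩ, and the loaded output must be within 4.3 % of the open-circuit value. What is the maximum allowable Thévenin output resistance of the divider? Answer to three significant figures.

Loading drop = R_th/(R_th + R_L) ≤ 0.0430, so R_th ≤ R_L · ε/(1−ε) = 56.0 kΩ × 0.0430/0.9570 = 2.52 kΩ.

R_th ≤ 2.52 kΩ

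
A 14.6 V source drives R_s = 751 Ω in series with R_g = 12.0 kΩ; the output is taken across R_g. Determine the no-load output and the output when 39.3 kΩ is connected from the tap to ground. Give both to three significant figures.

Unloaded: 13.7 V; loaded: 13.5 V

Open-circuit: V = 14.6 × 12000/(751 + 12000) = 13.7 V.
With the load, R_g becomes R_g‖R_L = 9193 Ω, so V = 14.6 × 9193/9944 = 13.5 V.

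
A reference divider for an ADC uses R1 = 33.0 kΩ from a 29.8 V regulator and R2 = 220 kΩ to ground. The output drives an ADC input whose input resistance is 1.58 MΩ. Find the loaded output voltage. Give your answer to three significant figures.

The load sits in parallel with R2: R2‖R_L = (220 × 1580) / (220 + 1580) = 193.1 kΩ.
V_out = 29.8 × 193.1 / (33.0 + 193.1) = 29.8 × 193.1/226.1 = 25.5 V.

V_out ≈ 25.5 V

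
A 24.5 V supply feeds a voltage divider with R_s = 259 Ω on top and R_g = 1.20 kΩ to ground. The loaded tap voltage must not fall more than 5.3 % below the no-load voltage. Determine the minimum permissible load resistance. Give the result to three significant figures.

R_L(min) ≈ 3.81 kΩ

Output resistance R_th = R_s‖R_g = (259 × 1200)/1459 = 213.0 Ω.
The fractional drop is R_th/(R_th + R_L); requiring this ≤ 0.0530 gives R_L ≥ R_th(1/0.0530 − 1) = 213.0 × 17.87 = 3.81 kΩ.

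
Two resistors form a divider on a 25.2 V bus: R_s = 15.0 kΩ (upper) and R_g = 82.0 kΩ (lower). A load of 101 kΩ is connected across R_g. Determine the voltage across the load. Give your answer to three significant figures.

The load sits in parallel with R_g: R_g‖R_L = (82.0 × 101) / (82.0 + 101) = 45.26 kΩ.
V_out = 25.2 × 45.26 / (15.0 + 45.26) = 25.2 × 45.26/60.26 = 18.9 V.

V_out ≈ 18.9 V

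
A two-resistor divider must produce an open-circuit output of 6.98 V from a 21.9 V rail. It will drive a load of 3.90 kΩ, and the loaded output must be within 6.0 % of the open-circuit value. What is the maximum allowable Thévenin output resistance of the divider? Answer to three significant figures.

R_th ≤ 249 Ω

Loading drop = R_th/(R_th + R_L) ≤ 0.0600, so R_th ≤ R_L · ε/(1−ε) = 3.90 kΩ × 0.0600/0.9400 = 249 Ω.
(Any R1, R2 with R2/(R1+R2) = 0.319 and R1‖R2 ≤ 249 Ω will meet the spec.)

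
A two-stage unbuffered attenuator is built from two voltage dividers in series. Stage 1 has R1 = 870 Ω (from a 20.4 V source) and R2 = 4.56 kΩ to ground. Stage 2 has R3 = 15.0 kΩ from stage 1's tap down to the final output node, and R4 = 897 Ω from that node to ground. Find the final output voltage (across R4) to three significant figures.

V_out ≈ 0.924 V

Stage 2 presents R3+R4 = 15900 Ω as a load on stage 1's tap.
Stage 1's lower leg becomes R2‖(R3+R4) = 3544 Ω, so V_mid = 20.4 × 3544/4414 = 16.38 V.
Stage 2 is itself unloaded: V_out = V_mid × R4/(R3+R4) = 16.38 × 897/15900 = 0.924 V.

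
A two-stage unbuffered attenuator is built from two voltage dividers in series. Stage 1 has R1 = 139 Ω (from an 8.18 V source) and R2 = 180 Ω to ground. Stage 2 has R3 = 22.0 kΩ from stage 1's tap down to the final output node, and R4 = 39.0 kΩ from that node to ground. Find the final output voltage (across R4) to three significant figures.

Stage 2 presents R3+R4 = 61000 Ω as a load on stage 1's tap.
Stage 1's lower leg becomes R2‖(R3+R4) = 179.5 Ω, so V_mid = 8.18 × 179.5/318.5 = 4.610 V.
Stage 2 is itself unloaded: V_out = V_mid × R4/(R3+R4) = 4.610 × 39000/61000 = 2.95 V.

V_out ≈ 2.95 V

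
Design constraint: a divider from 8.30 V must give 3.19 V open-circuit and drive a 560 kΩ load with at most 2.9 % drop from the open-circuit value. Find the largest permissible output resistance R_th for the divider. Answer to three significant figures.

Loading drop = R_th/(R_th + R_L) ≤ 0.0290, so R_th ≤ R_L · ε/(1−ε) = 560 kΩ × 0.0290/0.9710 = 16.7 kΩ.

R_th ≤ 16.7 kΩ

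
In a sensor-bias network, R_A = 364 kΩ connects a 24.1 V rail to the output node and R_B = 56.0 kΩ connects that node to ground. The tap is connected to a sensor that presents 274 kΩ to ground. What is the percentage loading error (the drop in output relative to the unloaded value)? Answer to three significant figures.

15.0 %

The divider's output (Thévenin) resistance is R_A‖R_B = 48.53 kΩ.
Fractional drop under load = R_th/(R_th + R_L) = 48.53 / (48.53 + 274) = 0.1505.
So the output falls by 15.0 %.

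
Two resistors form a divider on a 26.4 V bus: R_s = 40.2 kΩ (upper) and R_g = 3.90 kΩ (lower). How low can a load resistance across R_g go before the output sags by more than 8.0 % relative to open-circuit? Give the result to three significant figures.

Output resistance R_th = R_s‖R_g = (40.2 × 3.90)/44.10 = 3.555 kΩ.
The fractional drop is R_th/(R_th + R_L); requiring this ≤ 0.0800 gives R_L ≥ R_th(1/0.0800 − 1) = 3.555 × 11.50 = 40.9 kΩ.

R_L(min) ≈ 40.9 kΩ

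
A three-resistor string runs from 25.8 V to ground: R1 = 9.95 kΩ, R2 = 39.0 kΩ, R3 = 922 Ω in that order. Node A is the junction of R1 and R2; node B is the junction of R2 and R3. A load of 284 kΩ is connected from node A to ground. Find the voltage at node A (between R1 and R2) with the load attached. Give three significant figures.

Below node A the series string R2+R3 = 39920 Ω sits in parallel with the 284000 Ω load: 35000 Ω.
V_A = 25.8 × 35000/(9950 + 35000) = 20.1 V.

V ≈ 20.1 V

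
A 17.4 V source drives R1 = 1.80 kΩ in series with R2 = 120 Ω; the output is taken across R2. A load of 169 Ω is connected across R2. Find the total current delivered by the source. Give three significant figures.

I ≈ 9.30 mA

R2‖R_L = 70.17 Ω, so the source sees R1 + R2‖R_L = 1870 Ω.
I = 17.4 V / 1870 Ω = 9.30 mA.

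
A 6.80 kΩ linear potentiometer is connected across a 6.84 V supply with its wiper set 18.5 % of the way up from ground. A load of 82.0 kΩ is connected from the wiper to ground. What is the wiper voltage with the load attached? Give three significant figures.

V ≈ 1.25 V

The wiper splits the pot into (1−α)R = 5.542 kΩ above and αR = 1.258 kΩ below.
Lower section ‖ load = 1.239 kΩ.
V_wiper = 6.84 × 1.239/(5.542 + 1.239) = 1.25 V.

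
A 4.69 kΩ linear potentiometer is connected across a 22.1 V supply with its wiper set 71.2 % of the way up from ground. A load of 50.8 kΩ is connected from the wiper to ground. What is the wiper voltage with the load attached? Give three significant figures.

V ≈ 15.4 V

The wiper splits the pot into (1−α)R = 1.351 kΩ above and αR = 3.339 kΩ below.
Lower section ‖ load = 3.133 kΩ.
V_wiper = 22.1 × 3.133/(1.351 + 3.133) = 15.4 V.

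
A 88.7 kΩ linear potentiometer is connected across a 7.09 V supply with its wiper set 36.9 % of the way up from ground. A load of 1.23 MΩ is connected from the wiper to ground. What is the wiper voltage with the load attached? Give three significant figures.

The wiper splits the pot into (1−α)R = 55.97 kΩ above and αR = 32.73 kΩ below.
Lower section ‖ load = 31.88 kΩ.
V_wiper = 7.09 × 31.88/(55.97 + 31.88) = 2.57 V.

V ≈ 2.57 V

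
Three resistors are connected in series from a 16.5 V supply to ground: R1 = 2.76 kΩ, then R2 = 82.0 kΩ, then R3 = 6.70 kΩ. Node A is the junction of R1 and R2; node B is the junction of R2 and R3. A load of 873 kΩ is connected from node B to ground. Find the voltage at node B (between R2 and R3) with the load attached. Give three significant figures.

At node B, R3 is in parallel with the load: R3‖R_L = 6.649 kΩ.
Below node A the resistance is R2 + (R3‖R_L) = 88.65 kΩ, so V_A = 16.5 × 88.65/91.41 = 16.00 V.
Then V_B = V_A × (R3‖R_L)/(R2 + R3‖R_L) = 16.00 × 6.649/88.65 = 1.20 V.

V ≈ 1.20 V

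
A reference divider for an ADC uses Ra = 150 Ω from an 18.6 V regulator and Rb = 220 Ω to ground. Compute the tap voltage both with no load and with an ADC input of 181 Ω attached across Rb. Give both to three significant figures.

Open-circuit: V = 18.6 × 220/(150 + 220) = 11.1 V.
With the load, Rb becomes Rb‖R_L = 99.30 Ω, so V = 18.6 × 99.30/249.3 = 7.41 V.

Unloaded: 11.1 V; loaded: 7.41 V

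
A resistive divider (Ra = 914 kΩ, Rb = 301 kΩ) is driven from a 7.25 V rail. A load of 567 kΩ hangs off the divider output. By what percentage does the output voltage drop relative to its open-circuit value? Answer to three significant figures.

28.5 %

The divider's output (Thévenin) resistance is Ra‖Rb = 226.4 kΩ.
Fractional drop under load = R_th/(R_th + R_L) = 226.4 / (226.4 + 567) = 0.2854.
So the output falls by 28.5 %.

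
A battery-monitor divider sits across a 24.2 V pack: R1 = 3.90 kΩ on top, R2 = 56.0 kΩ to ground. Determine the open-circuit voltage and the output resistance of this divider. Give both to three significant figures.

V_th is the open-circuit tap voltage: 24.2 × 56.0/(3.90 + 56.0) = 22.6 V.
With the supply zeroed, R1 and R2 appear in parallel from the tap: R_th = R1‖R2 = (3.90 × 56.0)/59.90 = 3.65 kΩ.

V_th = 22.6 V, R_th = 3.65 kΩ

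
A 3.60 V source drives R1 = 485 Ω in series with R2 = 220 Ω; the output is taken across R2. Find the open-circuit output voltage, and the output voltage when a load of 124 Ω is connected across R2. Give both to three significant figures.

Unloaded: 1.12 V; loaded: 0.506 V

Open-circuit: V = 3.60 × 220/(485 + 220) = 1.12 V.
With the load, R2 becomes R2‖R_L = 79.30 Ω, so V = 3.60 × 79.30/564.3 = 0.506 V.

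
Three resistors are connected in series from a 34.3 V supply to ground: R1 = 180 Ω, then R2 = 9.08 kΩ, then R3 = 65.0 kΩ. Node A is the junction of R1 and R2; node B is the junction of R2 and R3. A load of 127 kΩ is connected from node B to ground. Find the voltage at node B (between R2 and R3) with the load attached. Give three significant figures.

V ≈ 28.2 V

At node B, R3 is in parallel with the load: R3‖R_L = 42990 Ω.
Below node A the resistance is R2 + (R3‖R_L) = 52070 Ω, so V_A = 34.3 × 52070/52250 = 34.18 V.
Then V_B = V_A × (R3‖R_L)/(R2 + R3‖R_L) = 34.18 × 42990/52070 = 28.2 V.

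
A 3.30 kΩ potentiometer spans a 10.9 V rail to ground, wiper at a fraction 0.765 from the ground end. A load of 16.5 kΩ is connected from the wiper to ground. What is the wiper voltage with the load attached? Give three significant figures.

V ≈ 8.05 V

The wiper splits the pot into (1−α)R = 775.5 Ω above and αR = 2524 Ω below.
Lower section ‖ load = 2190 Ω.
V_wiper = 10.9 × 2190/(775.5 + 2190) = 8.05 V.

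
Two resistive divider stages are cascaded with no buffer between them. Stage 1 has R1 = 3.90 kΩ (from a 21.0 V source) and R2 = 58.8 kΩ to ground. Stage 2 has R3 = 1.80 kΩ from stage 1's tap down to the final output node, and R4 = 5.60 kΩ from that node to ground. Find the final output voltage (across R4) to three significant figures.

V_out ≈ 9.97 V

Stage 2 presents R3+R4 = 7.400 kΩ as a load on stage 1's tap.
Stage 1's lower leg becomes R2‖(R3+R4) = 6.573 kΩ, so V_mid = 21.0 × 6.573/10.47 = 13.18 V.
Stage 2 is itself unloaded: V_out = V_mid × R4/(R3+R4) = 13.18 × 5.60/7.400 = 9.97 V.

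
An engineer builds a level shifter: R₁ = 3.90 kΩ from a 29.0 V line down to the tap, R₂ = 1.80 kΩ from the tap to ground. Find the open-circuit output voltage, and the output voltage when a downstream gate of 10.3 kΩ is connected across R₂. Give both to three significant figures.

Open-circuit: V = 29.0 × 1.80/(3.90 + 1.80) = 9.16 V.
With the load, R₂ becomes R₂‖R_L = 1.532 kΩ, so V = 29.0 × 1.532/5.432 = 8.18 V.

Unloaded: 9.16 V; loaded: 8.18 V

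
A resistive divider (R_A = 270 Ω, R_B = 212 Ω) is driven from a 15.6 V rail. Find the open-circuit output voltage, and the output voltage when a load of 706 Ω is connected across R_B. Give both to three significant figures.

Open-circuit: V = 15.6 × 212/(270 + 212) = 6.86 V.
With the load, R_B becomes R_B‖R_L = 163.0 Ω, so V = 15.6 × 163.0/433.0 = 5.87 V.

Unloaded: 6.86 V; loaded: 5.87 V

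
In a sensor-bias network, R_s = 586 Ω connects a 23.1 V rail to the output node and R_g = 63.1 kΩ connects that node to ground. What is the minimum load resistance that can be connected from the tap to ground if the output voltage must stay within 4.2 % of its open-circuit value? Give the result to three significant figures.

Output resistance R_th = R_s‖R_g = (586 × 63100)/63690 = 580.6 Ω.
The fractional drop is R_th/(R_th + R_L); requiring this ≤ 0.0420 gives R_L ≥ R_th(1/0.0420 − 1) = 580.6 × 22.81 = 13.2 kΩ.

R_L(min) ≈ 13.2 kΩ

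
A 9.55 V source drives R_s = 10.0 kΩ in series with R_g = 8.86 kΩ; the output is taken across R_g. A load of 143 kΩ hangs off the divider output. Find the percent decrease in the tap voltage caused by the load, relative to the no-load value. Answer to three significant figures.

The divider's output (Thévenin) resistance is R_s‖R_g = 4.698 kΩ.
Fractional drop under load = R_th/(R_th + R_L) = 4.698 / (4.698 + 143) = 0.03181.
So the output falls by 3.18 %.

3.18 %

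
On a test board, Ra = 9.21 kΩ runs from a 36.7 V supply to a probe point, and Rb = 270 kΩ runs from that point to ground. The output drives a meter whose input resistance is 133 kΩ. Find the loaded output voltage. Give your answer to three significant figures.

The load sits in parallel with Rb: Rb‖R_L = (270 × 133) / (270 + 133) = 89.11 kΩ.
V_out = 36.7 × 89.11 / (9.21 + 89.11) = 36.7 × 89.11/98.32 = 33.3 V.

V_out ≈ 33.3 V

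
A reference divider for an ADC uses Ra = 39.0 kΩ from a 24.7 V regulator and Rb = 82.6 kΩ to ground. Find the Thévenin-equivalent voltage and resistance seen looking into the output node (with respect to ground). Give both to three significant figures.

V_th = 16.8 V, R_th = 26.5 kΩ

V_th is the open-circuit tap voltage: 24.7 × 82.6/(39.0 + 82.6) = 16.8 V.
With the supply zeroed, Ra and Rb appear in parallel from the tap: R_th = Ra‖Rb = (39.0 × 82.6)/121.6 = 26.5 kΩ.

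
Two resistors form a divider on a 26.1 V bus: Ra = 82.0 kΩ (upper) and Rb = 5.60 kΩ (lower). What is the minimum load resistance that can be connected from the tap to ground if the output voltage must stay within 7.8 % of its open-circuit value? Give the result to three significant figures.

Output resistance R_th = Ra‖Rb = (82.0 × 5.60)/87.60 = 5.242 kΩ.
The fractional drop is R_th/(R_th + R_L); requiring this ≤ 0.0780 gives R_L ≥ R_th(1/0.0780 − 1) = 5.242 × 11.82 = 62.0 kΩ.

R_L(min) ≈ 62.0 kΩ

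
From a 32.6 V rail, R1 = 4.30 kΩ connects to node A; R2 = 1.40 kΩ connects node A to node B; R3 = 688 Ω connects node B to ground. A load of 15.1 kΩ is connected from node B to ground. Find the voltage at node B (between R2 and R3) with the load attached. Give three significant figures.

At node B, R3 is in parallel with the load: R3‖R_L = 658.0 Ω.
Below node A the resistance is R2 + (R3‖R_L) = 2058 Ω, so V_A = 32.6 × 2058/6358 = 10.55 V.
Then V_B = V_A × (R3‖R_L)/(R2 + R3‖R_L) = 10.55 × 658.0/2058 = 3.37 V.

V ≈ 3.37 V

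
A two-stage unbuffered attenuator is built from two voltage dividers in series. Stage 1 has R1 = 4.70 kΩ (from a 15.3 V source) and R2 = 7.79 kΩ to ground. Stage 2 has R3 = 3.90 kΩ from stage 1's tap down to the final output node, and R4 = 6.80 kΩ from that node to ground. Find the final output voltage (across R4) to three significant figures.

V_out ≈ 4.76 V

Stage 2 presents R3+R4 = 10.70 kΩ as a load on stage 1's tap.
Stage 1's lower leg becomes R2‖(R3+R4) = 4.508 kΩ, so V_mid = 15.3 × 4.508/9.208 = 7.490 V.
Stage 2 is itself unloaded: V_out = V_mid × R4/(R3+R4) = 7.490 × 6.80/10.70 = 4.76 V.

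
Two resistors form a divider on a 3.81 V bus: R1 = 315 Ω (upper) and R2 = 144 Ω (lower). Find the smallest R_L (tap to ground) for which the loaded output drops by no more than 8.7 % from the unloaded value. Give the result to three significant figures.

Output resistance R_th = R1‖R2 = (315 × 144)/459.0 = 98.82 Ω.
The fractional drop is R_th/(R_th + R_L); requiring this ≤ 0.0870 gives R_L ≥ R_th(1/0.0870 − 1) = 98.82 × 10.49 = 1.04 kΩ.

R_L(min) ≈ 1.04 kΩ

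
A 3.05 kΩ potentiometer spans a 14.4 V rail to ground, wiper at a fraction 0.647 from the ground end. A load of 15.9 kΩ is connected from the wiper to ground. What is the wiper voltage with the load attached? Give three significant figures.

V ≈ 8.93 V

The wiper splits the pot into (1−α)R = 1.077 kΩ above and αR = 1.973 kΩ below.
Lower section ‖ load = 1.755 kΩ.
V_wiper = 14.4 × 1.755/(1.077 + 1.755) = 8.93 V.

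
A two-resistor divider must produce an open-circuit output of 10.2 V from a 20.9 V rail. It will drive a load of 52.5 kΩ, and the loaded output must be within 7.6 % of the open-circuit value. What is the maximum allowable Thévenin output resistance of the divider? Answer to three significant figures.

R_th ≤ 4.32 kΩ

Loading drop = R_th/(R_th + R_L) ≤ 0.0760, so R_th ≤ R_L · ε/(1−ε) = 52.5 kΩ × 0.0760/0.9240 = 4.32 kΩ.
(Any R1, R2 with R2/(R1+R2) = 0.488 and R1‖R2 ≤ 4.32 kΩ will meet the spec.)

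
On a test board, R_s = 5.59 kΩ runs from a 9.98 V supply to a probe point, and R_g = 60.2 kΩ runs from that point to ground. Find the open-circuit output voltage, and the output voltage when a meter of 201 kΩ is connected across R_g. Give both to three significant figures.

Unloaded: 9.13 V; loaded: 8.91 V

Open-circuit: V = 9.98 × 60.2/(5.59 + 60.2) = 9.13 V.
With the load, R_g becomes R_g‖R_L = 46.33 kΩ, so V = 9.98 × 46.33/51.92 = 8.91 V.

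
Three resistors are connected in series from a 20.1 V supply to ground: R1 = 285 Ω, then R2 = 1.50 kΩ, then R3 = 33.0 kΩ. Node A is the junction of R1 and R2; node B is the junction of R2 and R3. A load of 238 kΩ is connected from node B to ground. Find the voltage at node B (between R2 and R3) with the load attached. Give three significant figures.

V ≈ 18.9 V

At node B, R3 is in parallel with the load: R3‖R_L = 28980 Ω.
Below node A the resistance is R2 + (R3‖R_L) = 30480 Ω, so V_A = 20.1 × 30480/30770 = 19.91 V.
Then V_B = V_A × (R3‖R_L)/(R2 + R3‖R_L) = 19.91 × 28980/30480 = 18.9 V.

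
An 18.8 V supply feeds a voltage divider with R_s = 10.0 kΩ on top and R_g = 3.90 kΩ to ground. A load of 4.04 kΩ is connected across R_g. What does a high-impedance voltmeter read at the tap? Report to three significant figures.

The load sits in parallel with R_g: R_g‖R_L = (3.90 × 4.04) / (3.90 + 4.04) = 1.984 kΩ.
V_out = 18.8 × 1.984 / (10.0 + 1.984) = 18.8 × 1.984/11.98 = 3.11 V.

V_out ≈ 3.11 V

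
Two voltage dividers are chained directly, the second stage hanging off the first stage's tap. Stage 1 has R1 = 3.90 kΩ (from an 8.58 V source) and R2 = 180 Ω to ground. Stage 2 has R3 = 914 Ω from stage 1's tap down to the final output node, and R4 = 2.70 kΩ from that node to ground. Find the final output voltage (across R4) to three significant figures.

V_out ≈ 0.270 V

Stage 2 presents R3+R4 = 3614 Ω as a load on stage 1's tap.
Stage 1's lower leg becomes R2‖(R3+R4) = 171.5 Ω, so V_mid = 8.58 × 171.5/4071 = 0.3613 V.
Stage 2 is itself unloaded: V_out = V_mid × R4/(R3+R4) = 0.3613 × 2700/3614 = 0.270 V.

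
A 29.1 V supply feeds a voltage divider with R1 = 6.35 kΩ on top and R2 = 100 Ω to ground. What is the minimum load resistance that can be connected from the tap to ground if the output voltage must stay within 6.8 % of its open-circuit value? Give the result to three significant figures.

R_L(min) ≈ 1.35 kΩ

Output resistance R_th = R1‖R2 = (6350 × 100)/6450 = 98.45 Ω.
The fractional drop is R_th/(R_th + R_L); requiring this ≤ 0.0680 gives R_L ≥ R_th(1/0.0680 − 1) = 98.45 × 13.71 = 1.35 kΩ.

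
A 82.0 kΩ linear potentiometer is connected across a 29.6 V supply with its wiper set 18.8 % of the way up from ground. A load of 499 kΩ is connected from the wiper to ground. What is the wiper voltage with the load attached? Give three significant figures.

The wiper splits the pot into (1−α)R = 66.58 kΩ above and αR = 15.42 kΩ below.
Lower section ‖ load = 14.95 kΩ.
V_wiper = 29.6 × 14.95/(66.58 + 14.95) = 5.43 V.

V ≈ 5.43 V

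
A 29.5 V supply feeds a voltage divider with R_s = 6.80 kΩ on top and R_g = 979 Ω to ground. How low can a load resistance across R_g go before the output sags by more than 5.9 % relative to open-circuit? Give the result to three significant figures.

Output resistance R_th = R_s‖R_g = (6800 × 979)/7779 = 855.8 Ω.
The fractional drop is R_th/(R_th + R_L); requiring this ≤ 0.0590 gives R_L ≥ R_th(1/0.0590 − 1) = 855.8 × 15.95 = 13.6 kΩ.

R_L(min) ≈ 13.6 kΩ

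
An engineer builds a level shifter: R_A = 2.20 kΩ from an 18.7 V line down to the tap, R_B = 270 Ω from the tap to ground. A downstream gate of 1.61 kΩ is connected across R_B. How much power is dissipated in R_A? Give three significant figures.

P ≈ 130 mW

Total resistance from the source is R_A + (R_B‖R_L) = 2431 Ω, so I = 18.7/2431 Ω = 7.692 mA.
P = I²·R_A = (7.692 mA)² × 2.20 kΩ = 130 mW.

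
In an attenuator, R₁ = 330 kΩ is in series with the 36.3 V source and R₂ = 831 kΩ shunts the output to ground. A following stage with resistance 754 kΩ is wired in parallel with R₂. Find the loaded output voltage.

The load sits in parallel with R₂: R₂‖R_L = (831 × 754) / (831 + 754) = 395.3 kΩ.
V_out = 36.3 × 395.3 / (330 + 395.3) = 36.3 × 395.3/725.3 = 19.8 V.
(Unloaded it would have been 26.0 V.)

V_out ≈ 19.8 V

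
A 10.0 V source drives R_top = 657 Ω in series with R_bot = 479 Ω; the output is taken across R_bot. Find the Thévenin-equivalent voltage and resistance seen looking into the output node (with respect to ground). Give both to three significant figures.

V_th is the open-circuit tap voltage: 10.0 × 479/(657 + 479) = 4.22 V.
With the supply zeroed, R_top and R_bot appear in parallel from the tap: R_th = R_top‖R_bot = (657 × 479)/1136 = 277 Ω.

V_th = 4.22 V, R_th = 277 Ω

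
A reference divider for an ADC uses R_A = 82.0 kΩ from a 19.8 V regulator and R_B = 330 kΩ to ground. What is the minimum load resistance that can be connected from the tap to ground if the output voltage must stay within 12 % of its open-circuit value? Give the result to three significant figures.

Output resistance R_th = R_A‖R_B = (82.0 × 330)/412.0 = 65.68 kΩ.
The fractional drop is R_th/(R_th + R_L); requiring this ≤ 0.120 gives R_L ≥ R_th(1/0.120 − 1) = 65.68 × 7.333 = 482 kΩ.

R_L(min) ≈ 482 kΩ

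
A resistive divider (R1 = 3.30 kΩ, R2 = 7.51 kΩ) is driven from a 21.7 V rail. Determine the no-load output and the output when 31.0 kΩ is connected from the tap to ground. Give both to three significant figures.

Unloaded: 15.1 V; loaded: 14.0 V

Open-circuit: V = 21.7 × 7.51/(3.30 + 7.51) = 15.1 V.
With the load, R2 becomes R2‖R_L = 6.045 kΩ, so V = 21.7 × 6.045/9.345 = 14.0 V.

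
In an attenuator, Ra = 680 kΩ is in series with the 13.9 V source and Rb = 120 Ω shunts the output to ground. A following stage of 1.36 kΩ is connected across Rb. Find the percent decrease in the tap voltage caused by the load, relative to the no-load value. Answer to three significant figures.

8.11 %

Unloaded V = 13.9 × 120/680100 = 0.0024525 V.
Loaded: Rb‖R_L = 110.3 Ω, giving V = 13.9 × 110.3/680100 = 0.0022537 V.
Drop = (0.0024525 − 0.0022537) / 0.0024525 = 8.11 %.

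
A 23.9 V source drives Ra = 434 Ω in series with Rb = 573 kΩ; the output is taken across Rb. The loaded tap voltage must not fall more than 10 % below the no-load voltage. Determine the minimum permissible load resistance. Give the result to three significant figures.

Output resistance R_th = Ra‖Rb = (434 × 573000)/573400 = 433.7 Ω.
The fractional drop is R_th/(R_th + R_L); requiring this ≤ 0.100 gives R_L ≥ R_th(1/0.100 − 1) = 433.7 × 9.000 = 3.90 kΩ.

R_L(min) ≈ 3.90 kΩ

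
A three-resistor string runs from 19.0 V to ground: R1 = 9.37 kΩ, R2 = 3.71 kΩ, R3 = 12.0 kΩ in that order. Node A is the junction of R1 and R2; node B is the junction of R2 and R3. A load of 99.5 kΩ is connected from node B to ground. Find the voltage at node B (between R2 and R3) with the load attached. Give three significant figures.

V ≈ 8.55 V

At node B, R3 is in parallel with the load: R3‖R_L = 10.71 kΩ.
Below node A the resistance is R2 + (R3‖R_L) = 14.42 kΩ, so V_A = 19.0 × 14.42/23.79 = 11.52 V.
Then V_B = V_A × (R3‖R_L)/(R2 + R3‖R_L) = 11.52 × 10.71/14.42 = 8.55 V.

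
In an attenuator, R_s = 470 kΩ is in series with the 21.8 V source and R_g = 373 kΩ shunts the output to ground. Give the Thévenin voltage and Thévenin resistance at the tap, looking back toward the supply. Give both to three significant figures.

V_th is the open-circuit tap voltage: 21.8 × 373/(470 + 373) = 9.65 V.
With the supply zeroed, R_s and R_g appear in parallel from the tap: R_th = R_s‖R_g = (470 × 373)/843.0 = 208 kΩ.

V_th = 9.65 V, R_th = 208 kΩ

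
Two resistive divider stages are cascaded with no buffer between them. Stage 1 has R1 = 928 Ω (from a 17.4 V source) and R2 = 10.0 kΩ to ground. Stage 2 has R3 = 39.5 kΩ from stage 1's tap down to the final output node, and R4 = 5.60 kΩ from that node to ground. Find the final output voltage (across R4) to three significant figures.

V_out ≈ 1.94 V

Stage 2 presents R3+R4 = 45100 Ω as a load on stage 1's tap.
Stage 1's lower leg becomes R2‖(R3+R4) = 8185 Ω, so V_mid = 17.4 × 8185/9113 = 15.63 V.
Stage 2 is itself unloaded: V_out = V_mid × R4/(R3+R4) = 15.63 × 5600/45100 = 1.94 V.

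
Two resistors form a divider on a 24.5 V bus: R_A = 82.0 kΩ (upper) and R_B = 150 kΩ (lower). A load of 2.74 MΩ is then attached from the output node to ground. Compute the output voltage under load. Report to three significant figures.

The load sits in parallel with R_B: R_B‖R_L = (150 × 2740) / (150 + 2740) = 142.2 kΩ.
V_out = 24.5 × 142.2 / (82.0 + 142.2) = 24.5 × 142.2/224.2 = 15.5 V.

V_out ≈ 15.5 V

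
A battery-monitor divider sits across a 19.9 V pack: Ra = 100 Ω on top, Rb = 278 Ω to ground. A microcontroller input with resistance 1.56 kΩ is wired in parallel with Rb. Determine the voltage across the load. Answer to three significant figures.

V_out ≈ 14.0 V

The load sits in parallel with Rb: Rb‖R_L = (278 × 1560) / (278 + 1560) = 236.0 Ω.
V_out = 19.9 × 236.0 / (100 + 236.0) = 19.9 × 236.0/336.0 = 14.0 V.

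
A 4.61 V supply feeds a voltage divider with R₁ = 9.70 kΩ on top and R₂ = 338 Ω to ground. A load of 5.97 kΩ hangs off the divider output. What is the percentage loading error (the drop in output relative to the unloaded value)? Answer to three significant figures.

The divider's output (Thévenin) resistance is R₁‖R₂ = 326.6 Ω.
Fractional drop under load = R_th/(R_th + R_L) = 326.6 / (326.6 + 5970) = 0.05187.
So the output falls by 5.19 %.

5.19 %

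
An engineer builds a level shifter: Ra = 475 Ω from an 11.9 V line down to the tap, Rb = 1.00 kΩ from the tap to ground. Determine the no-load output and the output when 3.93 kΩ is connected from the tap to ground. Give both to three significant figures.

Open-circuit: V = 11.9 × 1000/(475 + 1000) = 8.07 V.
With the load, Rb becomes Rb‖R_L = 797.2 Ω, so V = 11.9 × 797.2/1272 = 7.46 V.

Unloaded: 8.07 V; loaded: 7.46 V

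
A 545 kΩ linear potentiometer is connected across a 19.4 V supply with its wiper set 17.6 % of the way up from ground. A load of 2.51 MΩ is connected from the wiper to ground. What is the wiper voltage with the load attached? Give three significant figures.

The wiper splits the pot into (1−α)R = 449.1 kΩ above and αR = 95.92 kΩ below.
Lower section ‖ load = 92.39 kΩ.
V_wiper = 19.4 × 92.39/(449.1 + 92.39) = 3.31 V.

V ≈ 3.31 V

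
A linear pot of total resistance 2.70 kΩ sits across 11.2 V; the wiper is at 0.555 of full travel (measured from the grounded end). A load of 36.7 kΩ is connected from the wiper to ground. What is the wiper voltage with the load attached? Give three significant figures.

The wiper splits the pot into (1−α)R = 1.201 kΩ above and αR = 1.499 kΩ below.
Lower section ‖ load = 1.440 kΩ.
V_wiper = 11.2 × 1.440/(1.201 + 1.440) = 6.11 V.

V ≈ 6.11 V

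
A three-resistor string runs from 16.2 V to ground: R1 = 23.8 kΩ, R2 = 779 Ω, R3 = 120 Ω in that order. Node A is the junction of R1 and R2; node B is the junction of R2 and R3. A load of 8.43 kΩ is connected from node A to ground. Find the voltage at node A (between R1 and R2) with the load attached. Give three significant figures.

Below node A the series string R2+R3 = 899.0 Ω sits in parallel with the 8430 Ω load: 812.4 Ω.
V_A = 16.2 × 812.4/(23800 + 812.4) = 0.535 V.

V ≈ 0.535 V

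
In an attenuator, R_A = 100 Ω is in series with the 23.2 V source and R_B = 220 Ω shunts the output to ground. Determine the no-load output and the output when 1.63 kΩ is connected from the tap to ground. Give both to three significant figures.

Open-circuit: V = 23.2 × 220/(100 + 220) = 15.9 V.
With the load, R_B becomes R_B‖R_L = 193.8 Ω, so V = 23.2 × 193.8/293.8 = 15.3 V.

Unloaded: 15.9 V; loaded: 15.3 V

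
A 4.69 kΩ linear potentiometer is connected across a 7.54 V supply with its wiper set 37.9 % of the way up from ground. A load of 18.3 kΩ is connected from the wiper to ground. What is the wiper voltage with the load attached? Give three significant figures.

V ≈ 2.70 V

The wiper splits the pot into (1−α)R = 2.912 kΩ above and αR = 1.778 kΩ below.
Lower section ‖ load = 1.620 kΩ.
V_wiper = 7.54 × 1.620/(2.912 + 1.620) = 2.70 V.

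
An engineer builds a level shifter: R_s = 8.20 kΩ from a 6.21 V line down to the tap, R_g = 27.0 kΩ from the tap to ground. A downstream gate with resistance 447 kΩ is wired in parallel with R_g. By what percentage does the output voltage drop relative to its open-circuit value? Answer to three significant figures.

The divider's output (Thévenin) resistance is R_s‖R_g = 6.290 kΩ.
Fractional drop under load = R_th/(R_th + R_L) = 6.290 / (6.290 + 447) = 0.01388.
So the output falls by 1.39 %.

1.39 %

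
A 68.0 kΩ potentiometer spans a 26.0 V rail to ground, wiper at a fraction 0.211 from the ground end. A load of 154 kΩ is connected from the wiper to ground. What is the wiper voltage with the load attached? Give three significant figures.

V ≈ 5.11 V

The wiper splits the pot into (1−α)R = 53.65 kΩ above and αR = 14.35 kΩ below.
Lower section ‖ load = 13.13 kΩ.
V_wiper = 26.0 × 13.13/(53.65 + 13.13) = 5.11 V.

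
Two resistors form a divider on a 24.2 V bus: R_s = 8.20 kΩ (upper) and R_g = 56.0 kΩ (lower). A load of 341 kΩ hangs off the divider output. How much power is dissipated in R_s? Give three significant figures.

P ≈ 1.52 mW

Total resistance from the source is R_s + (R_g‖R_L) = 56.30 kΩ, so I = 24.2/56.30 kΩ = 0.4298 mA.
P = I²·R_s = (0.4298 mA)² × 8.20 kΩ = 1.52 mW.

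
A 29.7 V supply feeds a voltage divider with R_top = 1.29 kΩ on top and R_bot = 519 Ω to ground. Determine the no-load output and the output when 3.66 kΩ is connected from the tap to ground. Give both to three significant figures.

Open-circuit: V = 29.7 × 519/(1290 + 519) = 8.52 V.
With the load, R_bot becomes R_bot‖R_L = 454.5 Ω, so V = 29.7 × 454.5/1745 = 7.74 V.

Unloaded: 8.52 V; loaded: 7.74 V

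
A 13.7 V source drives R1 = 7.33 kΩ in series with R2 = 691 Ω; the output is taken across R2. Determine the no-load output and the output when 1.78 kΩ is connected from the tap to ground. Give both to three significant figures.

Unloaded: 1.18 V; loaded: 0.871 V

Open-circuit: V = 13.7 × 691/(7330 + 691) = 1.18 V.
With the load, R2 becomes R2‖R_L = 497.8 Ω, so V = 13.7 × 497.8/7828 = 0.871 V.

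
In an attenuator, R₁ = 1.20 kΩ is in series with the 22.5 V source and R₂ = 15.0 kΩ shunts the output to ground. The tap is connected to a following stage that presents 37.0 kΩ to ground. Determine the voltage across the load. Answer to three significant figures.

The load sits in parallel with R₂: R₂‖R_L = (15.0 × 37.0) / (15.0 + 37.0) = 10.67 kΩ.
V_out = 22.5 × 10.67 / (1.20 + 10.67) = 22.5 × 10.67/11.87 = 20.2 V.

V_out ≈ 20.2 V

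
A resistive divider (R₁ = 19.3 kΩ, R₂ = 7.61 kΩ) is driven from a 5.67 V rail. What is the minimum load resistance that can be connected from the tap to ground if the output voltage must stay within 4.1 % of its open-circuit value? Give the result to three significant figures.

Output resistance R_th = R₁‖R₂ = (19.3 × 7.61)/26.91 = 5.458 kΩ.
The fractional drop is R_th/(R_th + R_L); requiring this ≤ 0.0410 gives R_L ≥ R_th(1/0.0410 − 1) = 5.458 × 23.39 = 128 kΩ.

R_L(min) ≈ 128 kΩ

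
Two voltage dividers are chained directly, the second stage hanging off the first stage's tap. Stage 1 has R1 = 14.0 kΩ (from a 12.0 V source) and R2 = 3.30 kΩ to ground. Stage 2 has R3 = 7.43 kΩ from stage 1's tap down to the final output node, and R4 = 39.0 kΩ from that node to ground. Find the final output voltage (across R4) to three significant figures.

Stage 2 presents R3+R4 = 46.43 kΩ as a load on stage 1's tap.
Stage 1's lower leg becomes R2‖(R3+R4) = 3.081 kΩ, so V_mid = 12.0 × 3.081/17.08 = 2.165 V.
Stage 2 is itself unloaded: V_out = V_mid × R4/(R3+R4) = 2.165 × 39.0/46.43 = 1.82 V.

V_out ≈ 1.82 V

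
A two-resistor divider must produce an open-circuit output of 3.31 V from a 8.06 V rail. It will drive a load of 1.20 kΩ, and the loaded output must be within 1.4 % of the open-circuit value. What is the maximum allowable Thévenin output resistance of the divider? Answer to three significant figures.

R_th ≤ 17.0 Ω

Loading drop = R_th/(R_th + R_L) ≤ 0.0140, so R_th ≤ R_L · ε/(1−ε) = 1.20 kΩ × 0.0140/0.9860 = 17.0 Ω.
(Any R1, R2 with R2/(R1+R2) = 0.411 and R1‖R2 ≤ 17.0 Ω will meet the spec.)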